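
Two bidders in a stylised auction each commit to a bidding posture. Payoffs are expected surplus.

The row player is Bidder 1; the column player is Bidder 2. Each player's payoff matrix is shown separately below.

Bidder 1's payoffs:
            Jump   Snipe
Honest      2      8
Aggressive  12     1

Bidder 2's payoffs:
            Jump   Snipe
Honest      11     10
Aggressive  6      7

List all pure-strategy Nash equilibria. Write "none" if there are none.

(Honest, Jump): Bidder 1 can switch to Aggressive (2 → 12). Not NE.
(Honest, Snipe): Bidder 2 can switch to Jump (10 → 11). Not NE.
(Aggressive, Jump): Bidder 2 can switch to Snipe (6 → 7). Not NE.
(Aggressive, Snipe): Bidder 1 can switch to Honest (1 → 8). Not NE.

This game has no pure Nash equilibrium.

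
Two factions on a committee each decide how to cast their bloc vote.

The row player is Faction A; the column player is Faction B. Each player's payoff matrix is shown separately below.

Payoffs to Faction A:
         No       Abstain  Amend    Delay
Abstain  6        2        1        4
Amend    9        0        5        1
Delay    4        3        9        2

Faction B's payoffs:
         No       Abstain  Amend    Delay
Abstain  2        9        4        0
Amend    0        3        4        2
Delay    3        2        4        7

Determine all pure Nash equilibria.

Mark each player's best response to every combination of opponents' strategies; a profile where every player is best-responding is a pure Nash equilibrium.
Faction A against No: payoffs 6, 9, 4 → best response Amend.
Faction A against Abstain: payoffs 2, 0, 3 → best response Delay.
Faction A against Amend: payoffs 1, 5, 9 → best response Delay.
Faction A against Delay: payoffs 4, 1, 2 → best response Abstain.
Faction B against Abstain: payoffs 2, 9, 4, 0 → best response Abstain.
Faction B against Amend: payoffs 0, 3, 4, 2 → best response Amend.
Faction B against Delay: payoffs 3, 2, 4, 7 → best response Delay.
No profile is a mutual best response for all players.

There is no pure-strategy Nash equilibrium.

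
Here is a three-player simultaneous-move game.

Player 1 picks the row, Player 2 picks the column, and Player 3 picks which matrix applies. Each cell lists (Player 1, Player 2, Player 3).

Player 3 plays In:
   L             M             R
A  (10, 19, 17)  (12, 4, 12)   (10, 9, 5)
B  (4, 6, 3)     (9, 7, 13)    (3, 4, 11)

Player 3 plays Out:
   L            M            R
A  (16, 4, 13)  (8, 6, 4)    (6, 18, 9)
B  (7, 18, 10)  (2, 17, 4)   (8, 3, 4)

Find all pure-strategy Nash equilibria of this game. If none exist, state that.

Pure NE: (A, L, In)

For each player, find the best response to each opponent profile; mutual best responses are the pure NE.
Player 1 against (L, In): payoffs 10, 4 → best response A.
Player 1 against (L, Out): payoffs 16, 7 → best response A.
Player 1 against (M, In): payoffs 12, 9 → best response A.
Player 1 against (M, Out): payoffs 8, 2 → best response A.
Player 1 against (R, In): payoffs 10, 3 → best response A.
Player 1 against (R, Out): payoffs 6, 8 → best response B.
Player 2 against (A, In): payoffs 19, 4, 9 → best response L.
Player 2 against (A, Out): payoffs 4, 6, 18 → best response R.
Player 2 against (B, In): payoffs 6, 7, 4 → best response M.
Player 2 against (B, Out): payoffs 18, 17, 3 → best response L.
Player 3 against (A, L): payoffs 17, 13 → best response In.
Player 3 against (A, M): payoffs 12, 4 → best response In.
Player 3 against (A, R): payoffs 5, 9 → best response Out.
Player 3 against (B, L): payoffs 3, 10 → best response Out.
Player 3 against (B, M): payoffs 13, 4 → best response In.
Player 3 against (B, R): payoffs 11, 4 → best response In.
Mutual best responses: (A, L, In).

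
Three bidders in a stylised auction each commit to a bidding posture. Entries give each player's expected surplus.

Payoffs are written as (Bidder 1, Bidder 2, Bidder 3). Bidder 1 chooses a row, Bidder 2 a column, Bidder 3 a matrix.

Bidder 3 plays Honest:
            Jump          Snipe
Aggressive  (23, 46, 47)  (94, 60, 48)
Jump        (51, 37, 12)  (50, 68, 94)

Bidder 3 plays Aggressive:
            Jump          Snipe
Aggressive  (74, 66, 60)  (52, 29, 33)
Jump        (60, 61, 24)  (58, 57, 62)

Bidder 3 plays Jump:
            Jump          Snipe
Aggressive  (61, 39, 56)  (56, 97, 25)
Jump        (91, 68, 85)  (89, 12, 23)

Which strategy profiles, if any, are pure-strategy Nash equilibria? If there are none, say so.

The pure Nash equilibria are (Aggressive, Jump, Aggressive) and (Aggressive, Snipe, Honest) and (Jump, Jump, Jump).

(Aggressive, Jump, Honest): Bidder 1 can switch to Jump (23 → 51). Not NE.
(Aggressive, Jump, Aggressive): Bidder 1 gets 74, best alternative 60; Bidder 2 gets 66, best alternative 29; Bidder 3 gets 60, best alternative 56. No profitable deviation — NE.
(Aggressive, Jump, Jump): Bidder 1 can switch to Jump (61 → 91). Not NE.
(Aggressive, Snipe, Honest): Bidder 1 gets 94, best alternative 50; Bidder 2 gets 60, best alternative 46; Bidder 3 gets 48, best alternative 33. No profitable deviation — NE.
(Aggressive, Snipe, Aggressive): Bidder 1 can switch to Jump (52 → 58). Not NE.
(Aggressive, Snipe, Jump): Bidder 1 can switch to Jump (56 → 89). Not NE.
(Jump, Jump, Honest): Bidder 2 can switch to Snipe (37 → 68). Not NE.
(Jump, Jump, Aggressive): Bidder 1 can switch to Aggressive (60 → 74). Not NE.
(Jump, Jump, Jump): Bidder 1 gets 91, best alternative 61; Bidder 2 gets 68, best alternative 12; Bidder 3 gets 85, best alternative 24. No profitable deviation — NE.
(Jump, Snipe, Honest): Bidder 1 can switch to Aggressive (50 → 94). Not NE.
(Jump, Snipe, Aggressive): Bidder 2 can switch to Jump (57 → 61). Not NE.
(The remaining 1 profile has a profitable deviation by the same check.)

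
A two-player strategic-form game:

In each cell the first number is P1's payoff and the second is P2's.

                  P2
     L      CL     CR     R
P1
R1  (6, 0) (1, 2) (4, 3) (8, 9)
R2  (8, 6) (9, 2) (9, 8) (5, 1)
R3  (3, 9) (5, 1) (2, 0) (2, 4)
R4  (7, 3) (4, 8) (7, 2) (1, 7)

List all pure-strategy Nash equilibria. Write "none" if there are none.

Pure-strategy Nash equilibria: (R1, R), (R2, CR)

(R1, L): P1 can switch to R2 (6 → 8). Not NE.
(R1, CL): P1 can switch to R2 (1 → 9). Not NE.
(R1, CR): P1 can switch to R2 (4 → 9). Not NE.
(R1, R): P1 gets 8, best alternative 5; P2 gets 9, best alternative 3. No profitable deviation — NE.
(R2, L): P2 can switch to CR (6 → 8). Not NE.
(R2, CL): P2 can switch to L (2 → 6). Not NE.
(R2, CR): P1 gets 9, best alternative 7; P2 gets 8, best alternative 6. No profitable deviation — NE.
(R2, R): P1 can switch to R1 (5 → 8). Not NE.
(R3, L): P1 can switch to R1 (3 → 6). Not NE.
(R3, CL): P1 can switch to R2 (5 → 9). Not NE.
(The remaining 6 profiles each have a profitable deviation by the same check.)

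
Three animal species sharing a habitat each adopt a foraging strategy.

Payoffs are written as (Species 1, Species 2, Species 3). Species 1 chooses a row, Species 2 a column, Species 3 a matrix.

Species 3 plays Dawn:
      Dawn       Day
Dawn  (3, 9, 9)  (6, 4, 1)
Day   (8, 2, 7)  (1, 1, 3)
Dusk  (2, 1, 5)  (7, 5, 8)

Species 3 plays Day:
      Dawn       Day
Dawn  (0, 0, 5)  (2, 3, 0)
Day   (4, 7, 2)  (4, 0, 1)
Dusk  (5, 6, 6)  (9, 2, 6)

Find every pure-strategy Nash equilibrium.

The pure Nash equilibria are (Day, Dawn, Dawn) and (Dusk, Dawn, Day) and (Dusk, Day, Dawn).

(Dawn, Dawn, Dawn): Species 1 can switch to Day (3 → 8). Not NE.
(Dawn, Dawn, Day): Species 1 can switch to Day (0 → 4). Not NE.
(Dawn, Day, Dawn): Species 1 can switch to Dusk (6 → 7). Not NE.
(Dawn, Day, Day): Species 1 can switch to Day (2 → 4). Not NE.
(Day, Dawn, Dawn): Species 1 gets 8, best alternative 3; Species 2 gets 2, best alternative 1; Species 3 gets 7, best alternative 2. No profitable deviation — NE.
(Day, Dawn, Day): Species 1 can switch to Dusk (4 → 5). Not NE.
(Day, Day, Dawn): Species 1 can switch to Dawn (1 → 6). Not NE.
(Day, Day, Day): Species 1 can switch to Dusk (4 → 9). Not NE.
(Dusk, Dawn, Dawn): Species 1 can switch to Dawn (2 → 3). Not NE.
(Dusk, Dawn, Day): Species 1 gets 5, best alternative 4; Species 2 gets 6, best alternative 2; Species 3 gets 6, best alternative 5. No profitable deviation — NE.
(Dusk, Day, Dawn): Species 1 gets 7, best alternative 6; Species 2 gets 5, best alternative 1; Species 3 gets 8, best alternative 6. No profitable deviation — NE.
(Dusk, Day, Day): Species 2 can switch to Dawn (2 → 6). Not NE.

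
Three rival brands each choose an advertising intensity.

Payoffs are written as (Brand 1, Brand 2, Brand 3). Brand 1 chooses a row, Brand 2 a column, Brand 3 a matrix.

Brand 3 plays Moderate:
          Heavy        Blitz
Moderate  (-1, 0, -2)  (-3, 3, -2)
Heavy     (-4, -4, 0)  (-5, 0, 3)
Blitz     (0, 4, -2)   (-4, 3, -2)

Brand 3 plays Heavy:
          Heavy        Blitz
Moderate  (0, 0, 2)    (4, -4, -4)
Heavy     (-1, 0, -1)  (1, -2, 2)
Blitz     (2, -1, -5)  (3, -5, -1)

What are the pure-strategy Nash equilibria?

(Moderate, Heavy, Moderate): Brand 1 can switch to Blitz (-1 → 0). Not NE.
(Moderate, Heavy, Heavy): Brand 1 can switch to Blitz (0 → 2). Not NE.
(Moderate, Blitz, Moderate): Brand 1 gets -3, best alternative -4; Brand 2 gets 3, best alternative 0; Brand 3 gets -2, best alternative -4. No profitable deviation — NE.
(Moderate, Blitz, Heavy): Brand 2 can switch to Heavy (-4 → 0). Not NE.
(Heavy, Heavy, Moderate): Brand 1 can switch to Moderate (-4 → -1). Not NE.
(Heavy, Heavy, Heavy): Brand 1 can switch to Moderate (-1 → 0). Not NE.
(Heavy, Blitz, Moderate): Brand 1 can switch to Moderate (-5 → -3). Not NE.
(Heavy, Blitz, Heavy): Brand 1 can switch to Moderate (1 → 4). Not NE.
(Blitz, Heavy, Moderate): Brand 1 gets 0, best alternative -1; Brand 2 gets 4, best alternative 3; Brand 3 gets -2, best alternative -5. No profitable deviation — NE.
(Blitz, Heavy, Heavy): Brand 3 can switch to Moderate (-5 → -2). Not NE.
(The remaining 2 profiles each have a profitable deviation by the same check.)

(Moderate, Blitz, Moderate), (Blitz, Heavy, Moderate)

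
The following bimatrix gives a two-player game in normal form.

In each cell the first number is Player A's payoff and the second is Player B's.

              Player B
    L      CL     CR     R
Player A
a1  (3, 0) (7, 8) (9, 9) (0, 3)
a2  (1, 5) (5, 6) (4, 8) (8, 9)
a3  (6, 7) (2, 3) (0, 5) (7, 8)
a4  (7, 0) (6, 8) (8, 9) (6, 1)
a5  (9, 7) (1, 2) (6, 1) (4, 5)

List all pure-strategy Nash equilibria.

(a1, L): Player A can switch to a3 (3 → 6). Not NE.
(a1, CL): Player B can switch to CR (8 → 9). Not NE.
(a1, CR): Player A gets 9, best alternative 8; Player B gets 9, best alternative 8. No profitable deviation — NE.
(a1, R): Player A can switch to a2 (0 → 8). Not NE.
(a2, L): Player A can switch to a1 (1 → 3). Not NE.
(a2, CL): Player A can switch to a1 (5 → 7). Not NE.
(a2, CR): Player A can switch to a1 (4 → 9). Not NE.
(a2, R): Player A gets 8, best alternative 7; Player B gets 9, best alternative 8. No profitable deviation — NE.
(a3, L): Player A can switch to a4 (6 → 7). Not NE.
(a3, CL): Player A can switch to a1 (2 → 7). Not NE.
(a5, L): Player A gets 9, best alternative 7; Player B gets 7, best alternative 5. No profitable deviation — NE.
(The remaining 9 profiles each have a profitable deviation by the same check.)

The pure Nash equilibria are (a1, CR); (a2, R); (a5, L).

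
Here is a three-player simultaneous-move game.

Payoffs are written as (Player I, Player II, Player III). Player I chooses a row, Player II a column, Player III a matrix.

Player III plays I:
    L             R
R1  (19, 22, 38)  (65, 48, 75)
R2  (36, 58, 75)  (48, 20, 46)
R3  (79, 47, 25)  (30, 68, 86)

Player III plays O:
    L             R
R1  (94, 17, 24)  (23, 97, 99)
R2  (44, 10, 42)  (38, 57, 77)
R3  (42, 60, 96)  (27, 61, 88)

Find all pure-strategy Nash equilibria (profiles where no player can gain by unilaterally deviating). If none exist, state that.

Player I against (L, I): payoffs 19, 36, 79 → best response R3.
Player I against (L, O): payoffs 94, 44, 42 → best response R1.
Player I against (R, I): payoffs 65, 48, 30 → best response R1.
Player I against (R, O): payoffs 23, 38, 27 → best response R2.
Player II against (R1, I): payoffs 22, 48 → best response R.
Player II against (R1, O): payoffs 17, 97 → best response R.
Player II against (R2, I): payoffs 58, 20 → best response L.
Player II against (R2, O): payoffs 10, 57 → best response R.
Player II against (R3, I): payoffs 47, 68 → best response R.
Player II against (R3, O): payoffs 60, 61 → best response R.
Player III against (R1, L): payoffs 38, 24 → best response I.
Player III against (R1, R): payoffs 75, 99 → best response O.
Player III against (R2, L): payoffs 75, 42 → best response I.
Player III against (R2, R): payoffs 46, 77 → best response O.
Player III against (R3, L): payoffs 25, 96 → best response O.
Player III against (R3, R): payoffs 86, 88 → best response O.
Mutual best responses: (R2, R, O).

Pure NE: (R2, R, O)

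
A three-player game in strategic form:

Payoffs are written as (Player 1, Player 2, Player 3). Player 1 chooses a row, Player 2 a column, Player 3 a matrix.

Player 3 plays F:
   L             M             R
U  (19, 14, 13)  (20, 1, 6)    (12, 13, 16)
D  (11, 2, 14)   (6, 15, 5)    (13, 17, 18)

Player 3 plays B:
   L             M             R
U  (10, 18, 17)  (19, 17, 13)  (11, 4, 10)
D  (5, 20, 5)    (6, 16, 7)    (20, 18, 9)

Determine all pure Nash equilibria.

(U, L, B) and (D, R, F)

For each player, find the best response to each opponent profile; mutual best responses are the pure NE.
Player 1 against (L, F): payoffs 19, 11 → best response U.
Player 1 against (L, B): payoffs 10, 5 → best response U.
Player 1 against (M, F): payoffs 20, 6 → best response U.
Player 1 against (M, B): payoffs 19, 6 → best response U.
Player 1 against (R, F): payoffs 12, 13 → best response D.
Player 1 against (R, B): payoffs 11, 20 → best response D.
Player 2 against (U, F): payoffs 14, 1, 13 → best response L.
Player 2 against (U, B): payoffs 18, 17, 4 → best response L.
Player 2 against (D, F): payoffs 2, 15, 17 → best response R.
Player 2 against (D, B): payoffs 20, 16, 18 → best response L.
Player 3 against (U, L): payoffs 13, 17 → best response B.
Player 3 against (U, M): payoffs 6, 13 → best response B.
Player 3 against (U, R): payoffs 16, 10 → best response F.
Player 3 against (D, L): payoffs 14, 5 → best response F.
Player 3 against (D, M): payoffs 5, 7 → best response B.
Player 3 against (D, R): payoffs 18, 9 → best response F.
Mutual best responses: (U, L, B); (D, R, F).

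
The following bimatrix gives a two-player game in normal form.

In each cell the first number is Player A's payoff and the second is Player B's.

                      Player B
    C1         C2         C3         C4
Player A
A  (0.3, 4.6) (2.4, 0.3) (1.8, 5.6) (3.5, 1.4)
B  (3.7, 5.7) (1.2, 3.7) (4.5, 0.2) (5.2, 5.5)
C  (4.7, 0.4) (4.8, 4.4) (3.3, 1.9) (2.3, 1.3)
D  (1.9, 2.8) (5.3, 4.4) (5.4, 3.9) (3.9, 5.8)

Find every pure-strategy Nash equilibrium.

Player A against C1: payoffs 0.3, 3.7, 4.7, 1.9 → best response C.
Player A against C2: payoffs 2.4, 1.2, 4.8, 5.3 → best response D.
Player A against C3: payoffs 1.8, 4.5, 3.3, 5.4 → best response D.
Player A against C4: payoffs 3.5, 5.2, 2.3, 3.9 → best response B.
Player B against A: payoffs 4.6, 0.3, 5.6, 1.4 → best response C3.
Player B against B: payoffs 5.7, 3.7, 0.2, 5.5 → best response C1.
Player B against C: payoffs 0.4, 4.4, 1.9, 1.3 → best response C2.
Player B against D: payoffs 2.8, 4.4, 3.9, 5.8 → best response C4.
No profile is a mutual best response for all players.

none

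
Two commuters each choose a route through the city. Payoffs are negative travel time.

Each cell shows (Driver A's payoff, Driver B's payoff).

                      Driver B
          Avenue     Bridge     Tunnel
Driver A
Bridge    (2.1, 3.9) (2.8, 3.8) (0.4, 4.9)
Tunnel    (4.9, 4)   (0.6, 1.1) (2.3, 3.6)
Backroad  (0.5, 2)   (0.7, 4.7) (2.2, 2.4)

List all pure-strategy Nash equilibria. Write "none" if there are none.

(Tunnel, Avenue)

(Bridge, Avenue): Driver A can switch to Tunnel (2.1 → 4.9). Not NE.
(Bridge, Bridge): Driver B can switch to Avenue (3.8 → 3.9). Not NE.
(Bridge, Tunnel): Driver A can switch to Tunnel (0.4 → 2.3). Not NE.
(Tunnel, Avenue): Driver A gets 4.9, best alternative 2.1; Driver B gets 4, best alternative 3.6. No profitable deviation — NE.
(Tunnel, Bridge): Driver A can switch to Bridge (0.6 → 2.8). Not NE.
(Tunnel, Tunnel): Driver B can switch to Avenue (3.6 → 4). Not NE.
(Backroad, Avenue): Driver A can switch to Bridge (0.5 → 2.1). Not NE.
(Backroad, Bridge): Driver A can switch to Bridge (0.7 → 2.8). Not NE.
(Backroad, Tunnel): Driver A can switch to Tunnel (2.2 → 2.3). Not NE.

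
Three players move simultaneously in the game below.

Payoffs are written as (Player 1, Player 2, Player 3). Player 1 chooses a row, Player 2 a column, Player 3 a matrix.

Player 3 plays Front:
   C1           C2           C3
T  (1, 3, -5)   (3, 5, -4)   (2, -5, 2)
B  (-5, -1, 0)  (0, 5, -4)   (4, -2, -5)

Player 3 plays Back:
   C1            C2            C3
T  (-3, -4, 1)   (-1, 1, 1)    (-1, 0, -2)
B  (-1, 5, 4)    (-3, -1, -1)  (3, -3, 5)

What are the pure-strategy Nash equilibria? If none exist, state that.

(T, C2, Back), (B, C1, Back)

Player 1 against (C1, Front): payoffs 1, -5 → best response T.
Player 1 against (C1, Back): payoffs -3, -1 → best response B.
Player 1 against (C2, Front): payoffs 3, 0 → best response T.
Player 1 against (C2, Back): payoffs -1, -3 → best response T.
Player 1 against (C3, Front): payoffs 2, 4 → best response B.
Player 1 against (C3, Back): payoffs -1, 3 → best response B.
Player 2 against (T, Front): payoffs 3, 5, -5 → best response C2.
Player 2 against (T, Back): payoffs -4, 1, 0 → best response C2.
Player 2 against (B, Front): payoffs -1, 5, -2 → best response C2.
Player 2 against (B, Back): payoffs 5, -1, -3 → best response C1.
Player 3 against (T, C1): payoffs -5, 1 → best response Back.
Player 3 against (T, C2): payoffs -4, 1 → best response Back.
Player 3 against (T, C3): payoffs 2, -2 → best response Front.
Player 3 against (B, C1): payoffs 0, 4 → best response Back.
Player 3 against (B, C2): payoffs -4, -1 → best response Back.
Player 3 against (B, C3): payoffs -5, 5 → best response Back.
Mutual best responses: (T, C2, Back); (B, C1, Back).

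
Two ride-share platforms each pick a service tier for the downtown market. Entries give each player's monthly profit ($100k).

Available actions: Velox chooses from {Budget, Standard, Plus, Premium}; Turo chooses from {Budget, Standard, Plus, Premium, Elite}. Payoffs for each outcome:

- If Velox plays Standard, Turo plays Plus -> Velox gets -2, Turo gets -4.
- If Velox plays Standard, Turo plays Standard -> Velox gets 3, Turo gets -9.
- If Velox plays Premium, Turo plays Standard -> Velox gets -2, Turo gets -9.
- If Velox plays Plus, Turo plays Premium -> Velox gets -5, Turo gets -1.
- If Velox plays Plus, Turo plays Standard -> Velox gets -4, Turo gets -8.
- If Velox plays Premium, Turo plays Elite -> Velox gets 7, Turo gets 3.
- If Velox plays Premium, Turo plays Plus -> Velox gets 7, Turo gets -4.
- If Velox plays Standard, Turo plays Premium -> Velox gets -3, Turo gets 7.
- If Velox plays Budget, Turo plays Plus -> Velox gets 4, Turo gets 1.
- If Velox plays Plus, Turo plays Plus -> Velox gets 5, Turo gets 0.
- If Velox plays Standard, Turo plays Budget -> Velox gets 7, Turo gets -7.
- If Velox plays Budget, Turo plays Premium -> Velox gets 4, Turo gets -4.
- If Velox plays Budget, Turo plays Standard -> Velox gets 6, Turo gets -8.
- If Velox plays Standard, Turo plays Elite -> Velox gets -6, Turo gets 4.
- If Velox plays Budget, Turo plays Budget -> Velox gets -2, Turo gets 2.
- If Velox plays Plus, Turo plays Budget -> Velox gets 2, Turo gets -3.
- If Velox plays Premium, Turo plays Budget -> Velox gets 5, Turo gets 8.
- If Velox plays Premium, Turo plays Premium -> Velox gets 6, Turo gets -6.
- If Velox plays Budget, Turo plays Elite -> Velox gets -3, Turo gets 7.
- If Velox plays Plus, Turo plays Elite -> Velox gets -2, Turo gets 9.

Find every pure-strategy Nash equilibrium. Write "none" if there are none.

This game has no pure Nash equilibrium.

Velox against Budget: payoffs -2, 7, 2, 5 → best response Standard.
Velox against Standard: payoffs 6, 3, -4, -2 → best response Budget.
Velox against Plus: payoffs 4, -2, 5, 7 → best response Premium.
Velox against Premium: payoffs 4, -3, -5, 6 → best response Premium.
Velox against Elite: payoffs -3, -6, -2, 7 → best response Premium.
Turo against Budget: payoffs 2, -8, 1, -4, 7 → best response Elite.
Turo against Standard: payoffs -7, -9, -4, 7, 4 → best response Premium.
Turo against Plus: payoffs -3, -8, 0, -1, 9 → best response Elite.
Turo against Premium: payoffs 8, -9, -4, -6, 3 → best response Budget.
No profile is a mutual best response for all players.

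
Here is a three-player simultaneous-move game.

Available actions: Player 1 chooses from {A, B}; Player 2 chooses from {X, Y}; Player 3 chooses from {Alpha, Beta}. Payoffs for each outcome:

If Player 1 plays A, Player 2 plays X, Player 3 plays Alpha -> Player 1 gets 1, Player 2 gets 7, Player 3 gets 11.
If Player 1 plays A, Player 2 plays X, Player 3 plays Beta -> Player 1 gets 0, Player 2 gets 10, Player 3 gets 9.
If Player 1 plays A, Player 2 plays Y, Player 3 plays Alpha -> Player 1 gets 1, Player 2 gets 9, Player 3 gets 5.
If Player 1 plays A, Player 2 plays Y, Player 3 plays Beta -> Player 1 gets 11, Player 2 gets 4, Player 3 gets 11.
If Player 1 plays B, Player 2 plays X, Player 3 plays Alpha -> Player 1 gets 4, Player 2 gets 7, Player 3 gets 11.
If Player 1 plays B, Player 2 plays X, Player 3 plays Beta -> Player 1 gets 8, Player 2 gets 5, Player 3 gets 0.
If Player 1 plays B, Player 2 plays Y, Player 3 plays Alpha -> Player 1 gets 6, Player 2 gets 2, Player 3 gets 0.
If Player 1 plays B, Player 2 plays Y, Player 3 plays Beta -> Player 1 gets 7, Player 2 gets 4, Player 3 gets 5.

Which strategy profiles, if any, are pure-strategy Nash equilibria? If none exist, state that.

Pure NE: (B, X, Alpha)

(A, X, Alpha): Player 1 can switch to B (1 → 4). Not NE.
(A, X, Beta): Player 1 can switch to B (0 → 8). Not NE.
(A, Y, Alpha): Player 1 can switch to B (1 → 6). Not NE.
(A, Y, Beta): Player 2 can switch to X (4 → 10). Not NE.
(B, X, Alpha): Player 1 gets 4, best alternative 1; Player 2 gets 7, best alternative 2; Player 3 gets 11, best alternative 0. No profitable deviation — NE.
(B, X, Beta): Player 3 can switch to Alpha (0 → 11). Not NE.
(B, Y, Alpha): Player 2 can switch to X (2 → 7). Not NE.
(B, Y, Beta): Player 1 can switch to A (7 → 11). Not NE.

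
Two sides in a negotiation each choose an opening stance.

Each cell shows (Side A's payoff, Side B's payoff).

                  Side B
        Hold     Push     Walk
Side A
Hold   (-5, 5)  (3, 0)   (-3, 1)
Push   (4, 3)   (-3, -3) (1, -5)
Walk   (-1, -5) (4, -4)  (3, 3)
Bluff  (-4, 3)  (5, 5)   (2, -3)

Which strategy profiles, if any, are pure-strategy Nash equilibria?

Pure-strategy Nash equilibria: (Push, Hold) and (Walk, Walk) and (Bluff, Push)

(Hold, Hold): Side A can switch to Push (-5 → 4). Not NE.
(Hold, Push): Side A can switch to Walk (3 → 4). Not NE.
(Hold, Walk): Side A can switch to Push (-3 → 1). Not NE.
(Push, Hold): Side A gets 4, best alternative -1; Side B gets 3, best alternative -3. No profitable deviation — NE.
(Push, Push): Side A can switch to Hold (-3 → 3). Not NE.
(Push, Walk): Side A can switch to Walk (1 → 3). Not NE.
(Walk, Hold): Side A can switch to Push (-1 → 4). Not NE.
(Walk, Push): Side A can switch to Bluff (4 → 5). Not NE.
(Walk, Walk): Side A gets 3, best alternative 2; Side B gets 3, best alternative -4. No profitable deviation — NE.
(Bluff, Hold): Side A can switch to Push (-4 → 4). Not NE.
(Bluff, Push): Side A gets 5, best alternative 4; Side B gets 5, best alternative 3. No profitable deviation — NE.
(The remaining 1 profile has a profitable deviation by the same check.)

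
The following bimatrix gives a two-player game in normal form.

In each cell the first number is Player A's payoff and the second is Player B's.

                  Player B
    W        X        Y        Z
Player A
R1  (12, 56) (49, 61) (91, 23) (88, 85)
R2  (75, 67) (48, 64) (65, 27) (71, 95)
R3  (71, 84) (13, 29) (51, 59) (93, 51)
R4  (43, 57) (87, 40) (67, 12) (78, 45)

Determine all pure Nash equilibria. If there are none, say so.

Player A against W: payoffs 12, 75, 71, 43 → best response R2.
Player A against X: payoffs 49, 48, 13, 87 → best response R4.
Player A against Y: payoffs 91, 65, 51, 67 → best response R1.
Player A against Z: payoffs 88, 71, 93, 78 → best response R3.
Player B against R1: payoffs 56, 61, 23, 85 → best response Z.
Player B against R2: payoffs 67, 64, 27, 95 → best response Z.
Player B against R3: payoffs 84, 29, 59, 51 → best response W.
Player B against R4: payoffs 57, 40, 12, 45 → best response W.
No profile is a mutual best response for all players.

There is no pure-strategy Nash equilibrium.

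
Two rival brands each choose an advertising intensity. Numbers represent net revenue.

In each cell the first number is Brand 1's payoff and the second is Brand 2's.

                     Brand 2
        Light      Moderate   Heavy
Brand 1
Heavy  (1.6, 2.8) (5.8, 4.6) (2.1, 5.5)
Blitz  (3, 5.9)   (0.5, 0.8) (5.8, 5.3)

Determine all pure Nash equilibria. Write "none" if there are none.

Brand 1 against Light: payoffs 1.6, 3 → best response Blitz.
Brand 1 against Moderate: payoffs 5.8, 0.5 → best response Heavy.
Brand 1 against Heavy: payoffs 2.1, 5.8 → best response Blitz.
Brand 2 against Heavy: payoffs 2.8, 4.6, 5.5 → best response Heavy.
Brand 2 against Blitz: payoffs 5.9, 0.8, 5.3 → best response Light.
Mutual best responses: (Blitz, Light).

Pure NE: (Blitz, Light)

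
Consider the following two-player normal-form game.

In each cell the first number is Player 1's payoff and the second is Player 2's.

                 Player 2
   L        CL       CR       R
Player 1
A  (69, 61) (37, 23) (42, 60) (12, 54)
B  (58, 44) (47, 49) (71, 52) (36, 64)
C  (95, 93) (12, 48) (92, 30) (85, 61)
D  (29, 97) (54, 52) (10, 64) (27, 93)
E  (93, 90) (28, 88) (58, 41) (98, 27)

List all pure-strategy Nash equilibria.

(A, L): Player 1 can switch to C (69 → 95). Not NE.
(A, CL): Player 1 can switch to B (37 → 47). Not NE.
(A, CR): Player 1 can switch to B (42 → 71). Not NE.
(A, R): Player 1 can switch to B (12 → 36). Not NE.
(B, L): Player 1 can switch to A (58 → 69). Not NE.
(B, CL): Player 1 can switch to D (47 → 54). Not NE.
(B, CR): Player 1 can switch to C (71 → 92). Not NE.
(B, R): Player 1 can switch to C (36 → 85). Not NE.
(C, L): Player 1 gets 95, best alternative 93; Player 2 gets 93, best alternative 61. No profitable deviation — NE.
(C, CL): Player 1 can switch to A (12 → 37). Not NE.
(C, CR): Player 2 can switch to L (30 → 93). Not NE.
(C, R): Player 1 can switch to E (85 → 98). Not NE.
(D, L): Player 1 can switch to A (29 → 69). Not NE.
(The remaining 7 profiles each have a profitable deviation by the same check.)

Pure NE: (C, L)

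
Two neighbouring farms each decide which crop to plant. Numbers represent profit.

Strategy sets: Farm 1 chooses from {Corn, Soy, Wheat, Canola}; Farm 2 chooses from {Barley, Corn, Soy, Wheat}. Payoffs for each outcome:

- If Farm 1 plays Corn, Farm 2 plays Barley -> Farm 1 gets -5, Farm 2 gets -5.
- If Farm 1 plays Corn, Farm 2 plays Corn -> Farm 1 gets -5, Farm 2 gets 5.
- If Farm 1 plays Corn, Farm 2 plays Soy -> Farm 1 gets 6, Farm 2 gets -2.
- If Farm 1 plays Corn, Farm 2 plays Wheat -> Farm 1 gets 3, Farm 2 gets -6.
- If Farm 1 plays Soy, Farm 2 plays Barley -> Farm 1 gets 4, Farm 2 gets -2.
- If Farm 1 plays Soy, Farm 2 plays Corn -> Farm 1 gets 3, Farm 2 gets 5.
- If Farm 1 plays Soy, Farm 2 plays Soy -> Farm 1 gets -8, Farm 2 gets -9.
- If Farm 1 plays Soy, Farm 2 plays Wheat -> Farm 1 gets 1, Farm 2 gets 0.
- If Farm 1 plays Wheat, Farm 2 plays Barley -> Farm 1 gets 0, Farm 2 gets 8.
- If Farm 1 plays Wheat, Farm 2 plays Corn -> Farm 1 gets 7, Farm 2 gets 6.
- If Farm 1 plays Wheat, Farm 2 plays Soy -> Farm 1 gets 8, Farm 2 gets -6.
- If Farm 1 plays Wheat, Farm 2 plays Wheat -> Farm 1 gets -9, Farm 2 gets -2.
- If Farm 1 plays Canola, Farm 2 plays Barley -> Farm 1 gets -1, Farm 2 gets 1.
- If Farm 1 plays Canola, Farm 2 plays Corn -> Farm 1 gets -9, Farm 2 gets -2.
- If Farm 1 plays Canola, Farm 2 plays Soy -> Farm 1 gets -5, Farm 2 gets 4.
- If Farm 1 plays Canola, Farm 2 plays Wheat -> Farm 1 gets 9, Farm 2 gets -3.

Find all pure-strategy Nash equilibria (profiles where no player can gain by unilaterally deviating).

Check each profile: it is a Nash equilibrium iff no player can strictly gain by switching unilaterally.
(Corn, Barley): Farm 1 can switch to Soy (-5 → 4). Not NE.
(Corn, Corn): Farm 1 can switch to Soy (-5 → 3). Not NE.
(Corn, Soy): Farm 1 can switch to Wheat (6 → 8). Not NE.
(Corn, Wheat): Farm 1 can switch to Canola (3 → 9). Not NE.
(Soy, Barley): Farm 2 can switch to Corn (-2 → 5). Not NE.
(Soy, Corn): Farm 1 can switch to Wheat (3 → 7). Not NE.
(The remaining 10 profiles each have a profitable deviation by the same check.)

none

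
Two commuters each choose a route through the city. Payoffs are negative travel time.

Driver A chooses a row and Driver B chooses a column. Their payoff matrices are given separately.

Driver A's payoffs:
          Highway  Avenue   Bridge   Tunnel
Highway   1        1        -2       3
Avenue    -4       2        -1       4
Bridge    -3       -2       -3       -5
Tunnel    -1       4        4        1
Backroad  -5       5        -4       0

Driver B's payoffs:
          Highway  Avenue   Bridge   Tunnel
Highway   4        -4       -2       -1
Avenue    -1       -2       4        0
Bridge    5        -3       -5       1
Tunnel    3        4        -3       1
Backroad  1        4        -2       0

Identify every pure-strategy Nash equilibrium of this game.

(Highway, Highway), (Backroad, Avenue)

Driver A against Highway: payoffs 1, -4, -3, -1, -5 → best response Highway.
Driver A against Avenue: payoffs 1, 2, -2, 4, 5 → best response Backroad.
Driver A against Bridge: payoffs -2, -1, -3, 4, -4 → best response Tunnel.
Driver A against Tunnel: payoffs 3, 4, -5, 1, 0 → best response Avenue.
Driver B against Highway: payoffs 4, -4, -2, -1 → best response Highway.
Driver B against Avenue: payoffs -1, -2, 4, 0 → best response Bridge.
Driver B against Bridge: payoffs 5, -3, -5, 1 → best response Highway.
Driver B against Tunnel: payoffs 3, 4, -3, 1 → best response Avenue.
Driver B against Backroad: payoffs 1, 4, -2, 0 → best response Avenue.
Mutual best responses: (Highway, Highway); (Backroad, Avenue).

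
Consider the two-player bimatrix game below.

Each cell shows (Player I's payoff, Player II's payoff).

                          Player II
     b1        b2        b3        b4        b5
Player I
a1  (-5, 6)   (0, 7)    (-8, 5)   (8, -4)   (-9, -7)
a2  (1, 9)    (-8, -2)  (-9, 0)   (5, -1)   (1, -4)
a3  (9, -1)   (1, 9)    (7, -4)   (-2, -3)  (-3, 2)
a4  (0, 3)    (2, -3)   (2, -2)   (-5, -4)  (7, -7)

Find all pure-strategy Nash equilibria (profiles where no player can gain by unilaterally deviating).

For each player, find the best response to each opponent profile; mutual best responses are the pure NE.
Player I against b1: payoffs -5, 1, 9, 0 → best response a3.
Player I against b2: payoffs 0, -8, 1, 2 → best response a4.
Player I against b3: payoffs -8, -9, 7, 2 → best response a3.
Player I against b4: payoffs 8, 5, -2, -5 → best response a1.
Player I against b5: payoffs -9, 1, -3, 7 → best response a4.
Player II against a1: payoffs 6, 7, 5, -4, -7 → best response b2.
Player II against a2: payoffs 9, -2, 0, -1, -4 → best response b1.
Player II against a3: payoffs -1, 9, -4, -3, 2 → best response b2.
Player II against a4: payoffs 3, -3, -2, -4, -7 → best response b1.
No profile is a mutual best response for all players.

This game has no pure Nash equilibrium.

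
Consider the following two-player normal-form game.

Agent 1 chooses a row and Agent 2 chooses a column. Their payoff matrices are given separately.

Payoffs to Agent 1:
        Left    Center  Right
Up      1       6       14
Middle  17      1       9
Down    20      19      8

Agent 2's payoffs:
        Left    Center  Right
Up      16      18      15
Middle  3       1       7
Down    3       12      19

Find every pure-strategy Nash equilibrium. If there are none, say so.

There is no pure-strategy Nash equilibrium.

Agent 1 against Left: payoffs 1, 17, 20 → best response Down.
Agent 1 against Center: payoffs 6, 1, 19 → best response Down.
Agent 1 against Right: payoffs 14, 9, 8 → best response Up.
Agent 2 against Up: payoffs 16, 18, 15 → best response Center.
Agent 2 against Middle: payoffs 3, 1, 7 → best response Right.
Agent 2 against Down: payoffs 3, 12, 19 → best response Right.
No profile is a mutual best response for all players.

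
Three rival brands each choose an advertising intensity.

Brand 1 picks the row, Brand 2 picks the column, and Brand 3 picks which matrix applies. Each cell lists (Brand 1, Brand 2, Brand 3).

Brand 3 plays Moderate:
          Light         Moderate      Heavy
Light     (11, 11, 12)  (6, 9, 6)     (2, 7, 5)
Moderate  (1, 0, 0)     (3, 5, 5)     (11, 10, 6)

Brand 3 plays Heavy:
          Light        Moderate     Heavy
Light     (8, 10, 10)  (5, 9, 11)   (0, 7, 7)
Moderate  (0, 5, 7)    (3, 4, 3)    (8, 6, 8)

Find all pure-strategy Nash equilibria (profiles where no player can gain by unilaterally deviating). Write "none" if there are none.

(Light, Light, Moderate) and (Moderate, Heavy, Heavy)

Brand 1 against (Light, Moderate): payoffs 11, 1 → best response Light.
Brand 1 against (Light, Heavy): payoffs 8, 0 → best response Light.
Brand 1 against (Moderate, Moderate): payoffs 6, 3 → best response Light.
Brand 1 against (Moderate, Heavy): payoffs 5, 3 → best response Light.
Brand 1 against (Heavy, Moderate): payoffs 2, 11 → best response Moderate.
Brand 1 against (Heavy, Heavy): payoffs 0, 8 → best response Moderate.
Brand 2 against (Light, Moderate): payoffs 11, 9, 7 → best response Light.
Brand 2 against (Light, Heavy): payoffs 10, 9, 7 → best response Light.
Brand 2 against (Moderate, Moderate): payoffs 0, 5, 10 → best response Heavy.
Brand 2 against (Moderate, Heavy): payoffs 5, 4, 6 → best response Heavy.
Brand 3 against (Light, Light): payoffs 12, 10 → best response Moderate.
Brand 3 against (Light, Moderate): payoffs 6, 11 → best response Heavy.
Brand 3 against (Light, Heavy): payoffs 5, 7 → best response Heavy.
Brand 3 against (Moderate, Light): payoffs 0, 7 → best response Heavy.
Brand 3 against (Moderate, Moderate): payoffs 5, 3 → best response Moderate.
Brand 3 against (Moderate, Heavy): payoffs 6, 8 → best response Heavy.
Mutual best responses: (Light, Light, Moderate); (Moderate, Heavy, Heavy).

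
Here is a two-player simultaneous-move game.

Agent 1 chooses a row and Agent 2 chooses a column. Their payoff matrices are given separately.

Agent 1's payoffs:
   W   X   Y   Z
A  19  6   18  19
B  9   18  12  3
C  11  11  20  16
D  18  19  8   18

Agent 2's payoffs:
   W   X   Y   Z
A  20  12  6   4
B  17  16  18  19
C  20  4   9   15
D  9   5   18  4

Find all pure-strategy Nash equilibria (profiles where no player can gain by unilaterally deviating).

(A, W)

(A, W): Agent 1 gets 19, best alternative 18; Agent 2 gets 20, best alternative 12. No profitable deviation — NE.
(A, X): Agent 1 can switch to B (6 → 18). Not NE.
(A, Y): Agent 1 can switch to C (18 → 20). Not NE.
(A, Z): Agent 2 can switch to W (4 → 20). Not NE.
(B, W): Agent 1 can switch to A (9 → 19). Not NE.
(B, X): Agent 1 can switch to D (18 → 19). Not NE.
(B, Y): Agent 1 can switch to A (12 → 18). Not NE.
(B, Z): Agent 1 can switch to A (3 → 19). Not NE.
(C, W): Agent 1 can switch to A (11 → 19). Not NE.
(C, X): Agent 1 can switch to B (11 → 18). Not NE.
(C, Y): Agent 2 can switch to W (9 → 20). Not NE.
(C, Z): Agent 1 can switch to A (16 → 19). Not NE.
(D, W): Agent 1 can switch to A (18 → 19). Not NE.
(The remaining 3 profiles each have a profitable deviation by the same check.)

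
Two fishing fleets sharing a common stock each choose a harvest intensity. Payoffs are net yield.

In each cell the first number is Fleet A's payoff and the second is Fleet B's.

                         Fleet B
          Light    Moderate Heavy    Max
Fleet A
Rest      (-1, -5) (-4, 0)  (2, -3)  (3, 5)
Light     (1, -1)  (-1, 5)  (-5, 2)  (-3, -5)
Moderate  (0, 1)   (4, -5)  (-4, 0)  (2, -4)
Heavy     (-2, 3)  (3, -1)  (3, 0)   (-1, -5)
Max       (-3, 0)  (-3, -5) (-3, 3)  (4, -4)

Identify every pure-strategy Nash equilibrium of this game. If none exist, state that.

Mark each player's best response to every combination of opponents' strategies; a profile where every player is best-responding is a pure Nash equilibrium.
Fleet A against Light: payoffs -1, 1, 0, -2, -3 → best response Light.
Fleet A against Moderate: payoffs -4, -1, 4, 3, -3 → best response Moderate.
Fleet A against Heavy: payoffs 2, -5, -4, 3, -3 → best response Heavy.
Fleet A against Max: payoffs 3, -3, 2, -1, 4 → best response Max.
Fleet B against Rest: payoffs -5, 0, -3, 5 → best response Max.
Fleet B against Light: payoffs -1, 5, 2, -5 → best response Moderate.
Fleet B against Moderate: payoffs 1, -5, 0, -4 → best response Light.
Fleet B against Heavy: payoffs 3, -1, 0, -5 → best response Light.
Fleet B against Max: payoffs 0, -5, 3, -4 → best response Heavy.
No profile is a mutual best response for all players.

none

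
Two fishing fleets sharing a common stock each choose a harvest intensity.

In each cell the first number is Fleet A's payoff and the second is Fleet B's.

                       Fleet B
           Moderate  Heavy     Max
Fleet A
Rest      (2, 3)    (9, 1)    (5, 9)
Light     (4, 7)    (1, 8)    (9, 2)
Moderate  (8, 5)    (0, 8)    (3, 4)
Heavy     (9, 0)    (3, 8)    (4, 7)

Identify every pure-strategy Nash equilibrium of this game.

(Rest, Moderate): Fleet A can switch to Light (2 → 4). Not NE.
(Rest, Heavy): Fleet B can switch to Moderate (1 → 3). Not NE.
(Rest, Max): Fleet A can switch to Light (5 → 9). Not NE.
(Light, Moderate): Fleet A can switch to Moderate (4 → 8). Not NE.
(Light, Heavy): Fleet A can switch to Rest (1 → 9). Not NE.
(Light, Max): Fleet B can switch to Moderate (2 → 7). Not NE.
(The remaining 6 profiles each have a profitable deviation by the same check.)

This game has no pure Nash equilibrium.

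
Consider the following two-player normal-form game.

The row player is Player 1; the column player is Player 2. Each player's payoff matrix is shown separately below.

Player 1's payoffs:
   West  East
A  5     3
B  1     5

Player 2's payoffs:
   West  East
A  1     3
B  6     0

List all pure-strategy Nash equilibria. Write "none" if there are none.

No pure-strategy Nash equilibrium.

Check each profile: it is a Nash equilibrium iff no player can strictly gain by switching unilaterally.
(A, West): Player 2 can switch to East (1 → 3). Not NE.
(A, East): Player 1 can switch to B (3 → 5). Not NE.
(B, West): Player 1 can switch to A (1 → 5). Not NE.
(B, East): Player 2 can switch to West (0 → 6). Not NE.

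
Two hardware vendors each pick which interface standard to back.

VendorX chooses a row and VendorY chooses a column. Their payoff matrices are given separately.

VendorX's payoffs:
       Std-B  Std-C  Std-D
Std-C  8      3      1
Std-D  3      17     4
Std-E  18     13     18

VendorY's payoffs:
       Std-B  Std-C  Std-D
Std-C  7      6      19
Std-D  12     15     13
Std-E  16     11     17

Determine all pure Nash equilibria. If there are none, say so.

VendorX against Std-B: payoffs 8, 3, 18 → best response Std-E.
VendorX against Std-C: payoffs 3, 17, 13 → best response Std-D.
VendorX against Std-D: payoffs 1, 4, 18 → best response Std-E.
VendorY against Std-C: payoffs 7, 6, 19 → best response Std-D.
VendorY against Std-D: payoffs 12, 15, 13 → best response Std-C.
VendorY against Std-E: payoffs 16, 11, 17 → best response Std-D.
Mutual best responses: (Std-D, Std-C); (Std-E, Std-D).

Pure-strategy Nash equilibria: (Std-D, Std-C); (Std-E, Std-D)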